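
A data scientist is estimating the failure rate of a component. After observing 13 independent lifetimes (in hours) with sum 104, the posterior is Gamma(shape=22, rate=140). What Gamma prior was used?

Gamma–exponential conjugacy: posterior shape = α + n, posterior rate = β + Σtᵢ.
So α = 22 − 13 = 9 and β = 140 − 104 = 36.

Gamma(shape=9, rate=36)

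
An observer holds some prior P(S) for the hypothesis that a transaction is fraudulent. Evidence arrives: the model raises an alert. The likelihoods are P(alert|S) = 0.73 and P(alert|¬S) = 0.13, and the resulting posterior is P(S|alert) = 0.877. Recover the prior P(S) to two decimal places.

P(S) = 0.56

In odds form, posterior odds = prior odds × likelihood ratio, so prior odds = posterior odds ÷ LR.
Posterior odds = 0.877/(1−0.877) = 7.1301. LR = 0.73/0.13 = 5.6154.
Prior odds = 7.1301/5.6154 = 1.2697, so P(S) = 1.2697/(1+1.2697) ≈ 0.56.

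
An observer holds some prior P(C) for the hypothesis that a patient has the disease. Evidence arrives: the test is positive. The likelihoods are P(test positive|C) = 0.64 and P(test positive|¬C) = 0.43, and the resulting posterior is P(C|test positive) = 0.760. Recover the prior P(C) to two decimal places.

P(C) = 0.68

Bayes' rule in odds form gives O(C|E) = O(C)·[P(E|C)/P(E|¬C)], hence O(C) = O(C|E)/LR.
Posterior odds = 0.760/(1−0.760) = 3.1667. LR = 0.64/0.43 = 1.4884.
Prior odds = 3.1667/1.4884 = 2.1276, so P(C) = 2.1276/(1+2.1276) ≈ 0.68.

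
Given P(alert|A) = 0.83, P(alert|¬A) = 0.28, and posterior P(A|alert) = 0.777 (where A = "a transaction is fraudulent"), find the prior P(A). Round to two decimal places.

P(A) = 0.54

In odds form, posterior odds = prior odds × likelihood ratio, so prior odds = posterior odds ÷ LR.
Posterior odds = 0.777/(1−0.777) = 3.4843. LR = 0.83/0.28 = 2.9643.
Prior odds = 3.4843/2.9643 = 1.1754, so P(A) = 1.1754/(1+1.1754) ≈ 0.54.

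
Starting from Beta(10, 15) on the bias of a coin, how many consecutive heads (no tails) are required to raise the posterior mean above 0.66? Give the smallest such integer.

k = 20

After k heads and 0 tails the posterior is Beta(10+k, 15), with mean (10+k)/(10+15+k).
Set (10+k)/(25+k) > 0.66 and solve: k > (0.66·25 − 10)/(1 − 0.66) = 19.118.
The smallest integer exceeding 19.118 is 20.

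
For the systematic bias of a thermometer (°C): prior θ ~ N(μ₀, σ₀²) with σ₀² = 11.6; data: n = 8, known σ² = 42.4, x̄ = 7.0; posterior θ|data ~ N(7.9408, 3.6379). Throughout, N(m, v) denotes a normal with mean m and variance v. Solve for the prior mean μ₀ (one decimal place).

μ₀ = 10.0

With known observation variance, the Normal–Normal posterior has precision τ_n = τ₀ + n/σ² and mean μ_n = (τ₀μ₀ + (n/σ²)x̄)/τ_n.
Here τ₀ = 1/11.6 = 0.086207 and τ_data = 8/42.4 = 0.188679, so τ_n = 0.274886.
Rearranging for μ₀: μ₀ = (μ_n·τ_n − τ_data·x̄)/τ₀ = (7.9408·0.274886 − 0.188679·7.0) / 0.086207 = 0.862062/0.086207 ≈ 10.0.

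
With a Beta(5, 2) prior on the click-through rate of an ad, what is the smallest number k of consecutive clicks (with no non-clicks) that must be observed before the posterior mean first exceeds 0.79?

After k clicks and 0 non-clicks the posterior is Beta(5+k, 2), with mean (5+k)/(5+2+k).
Set (5+k)/(7+k) > 0.79 and solve: k > (0.79·7 − 5)/(1 − 0.79) = 2.524.
The smallest integer exceeding 2.524 is 3.

k = 3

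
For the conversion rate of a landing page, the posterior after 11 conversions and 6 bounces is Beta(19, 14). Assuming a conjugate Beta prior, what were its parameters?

Beta(8, 8)

Beta is conjugate to the binomial likelihood: posterior = Beta(a+s, b+f).
So a = 19 − 11 = 8 and b = 14 − 6 = 8.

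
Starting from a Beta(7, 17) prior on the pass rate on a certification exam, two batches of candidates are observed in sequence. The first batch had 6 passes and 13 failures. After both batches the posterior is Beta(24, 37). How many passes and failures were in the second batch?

11 passes and 7 failures

Because Beta–binomial updating is additive in the counts, the combined data contributed (α_post−α_prior, β_post−β_prior) successes and failures.
Total across both batches: 24−7=17 passes, 37−17=20 failures.
Subtract the first batch: 17−6=11 passes and 20−13=7 failures.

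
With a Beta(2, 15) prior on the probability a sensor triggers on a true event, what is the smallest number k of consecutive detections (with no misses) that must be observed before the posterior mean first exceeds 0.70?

After k detections and 0 misses the posterior is Beta(2+k, 15), with mean (2+k)/(2+15+k).
Set (2+k)/(17+k) > 0.70 and solve: k > (0.70·17 − 2)/(1 − 0.70) = 33.000.
The smallest integer exceeding 33.000 is 34.

k = 34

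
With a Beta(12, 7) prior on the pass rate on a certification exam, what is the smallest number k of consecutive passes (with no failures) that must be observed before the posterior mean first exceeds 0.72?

k = 7

After k passes and 0 failures the posterior is Beta(12+k, 7), with mean (12+k)/(12+7+k).
Set (12+k)/(19+k) > 0.72 and solve: k > (0.72·19 − 12)/(1 − 0.72) = 6.000.
The smallest integer exceeding 6.000 is 7, and checking k=7: (19)/(26) = 0.7308 > 0.72.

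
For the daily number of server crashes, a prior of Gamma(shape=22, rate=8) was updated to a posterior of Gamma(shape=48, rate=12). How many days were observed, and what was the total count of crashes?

Gamma–Poisson conjugacy: posterior shape = α + Σxᵢ, posterior rate = β + n.
Matching: Σxᵢ = 48 − 22 = 26 and n = 12 − 8 = 4.

n = 4 days with total 26 crashes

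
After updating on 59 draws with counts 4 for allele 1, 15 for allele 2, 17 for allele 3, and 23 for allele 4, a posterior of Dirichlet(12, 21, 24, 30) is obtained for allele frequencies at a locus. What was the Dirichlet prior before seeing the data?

For a Dirichlet(α) prior with multinomial counts c, the posterior is Dirichlet(α + c) componentwise.
Subtract each count from the matching posterior parameter: 12−4=8, 21−15=6, 24−17=7, 30−23=7.

Dirichlet(8, 6, 7, 7)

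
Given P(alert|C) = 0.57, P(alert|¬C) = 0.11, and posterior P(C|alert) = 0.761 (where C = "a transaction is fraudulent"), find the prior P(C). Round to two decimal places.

P(C) = 0.38

Bayes' rule in odds form gives O(C|E) = O(C)·[P(E|C)/P(E|¬C)], hence O(C) = O(C|E)/LR.
Posterior odds = 0.761/(1−0.761) = 3.1841. LR = 0.57/0.11 = 5.1818.
Prior odds = 3.1841/5.1818 = 0.6145, so P(C) = 0.6145/(1+0.6145) ≈ 0.38.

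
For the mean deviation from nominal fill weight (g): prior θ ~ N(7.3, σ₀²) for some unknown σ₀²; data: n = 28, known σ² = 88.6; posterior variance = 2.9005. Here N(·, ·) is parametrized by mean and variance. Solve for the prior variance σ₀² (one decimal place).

σ₀² = 34.8

Posterior precision equals prior precision plus data precision: 1/σ_n² = 1/σ₀² + n/σ².
So 1/σ₀² = 1/2.9005 − 28/88.6 = 0.344768 − 0.316027 = 0.028741.
Hence σ₀² = 1/0.028741 ≈ 34.8.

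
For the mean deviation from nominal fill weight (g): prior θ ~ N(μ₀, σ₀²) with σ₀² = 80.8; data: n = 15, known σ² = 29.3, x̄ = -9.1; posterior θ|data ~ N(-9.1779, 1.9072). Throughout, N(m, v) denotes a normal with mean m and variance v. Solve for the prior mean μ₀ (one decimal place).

The posterior mean is a precision-weighted average: μ_n = (τ₀μ₀ + τ_data·x̄)/(τ₀+τ_data), with τ₀=1/σ₀² and τ_data=n/σ².
Here τ₀ = 1/80.8 = 0.012376 and τ_data = 15/29.3 = 0.511945, so τ_n = 0.524321.
Rearranging for μ₀: μ₀ = (μ_n·τ_n − τ_data·x̄)/τ₀ = (-9.1779·0.524321 − 0.511945·-9.1) / 0.012376 = -0.153466/0.012376 ≈ -12.4.

μ₀ = -12.4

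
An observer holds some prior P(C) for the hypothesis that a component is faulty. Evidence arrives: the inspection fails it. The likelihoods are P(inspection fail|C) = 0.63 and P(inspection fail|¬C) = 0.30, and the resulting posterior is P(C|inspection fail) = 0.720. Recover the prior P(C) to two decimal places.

In odds form, posterior odds = prior odds × likelihood ratio, so prior odds = posterior odds ÷ LR.
Posterior odds = 0.720/(1−0.720) = 2.5714. LR = 0.63/0.30 = 2.1000.
Prior odds = 2.5714/2.1000 = 1.2245, so P(C) = 1.2245/(1+1.2245) ≈ 0.55.

P(C) = 0.55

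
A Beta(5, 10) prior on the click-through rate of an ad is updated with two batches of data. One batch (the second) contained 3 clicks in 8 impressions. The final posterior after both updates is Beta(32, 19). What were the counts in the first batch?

Sequential conjugate updates are equivalent to a single update on the pooled data, so total successes = posterior α − prior α and total failures = posterior β − prior β.
Total across both batches: 32−5=27 clicks, 19−10=9 non-clicks.
Subtract the second batch: 27−3=24 clicks and 9−5=4 non-clicks.

24 clicks and 4 non-clicks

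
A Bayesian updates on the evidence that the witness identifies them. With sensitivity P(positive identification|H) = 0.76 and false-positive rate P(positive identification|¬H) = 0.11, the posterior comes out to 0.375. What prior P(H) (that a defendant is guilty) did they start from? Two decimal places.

Bayes' rule in odds form gives O(H|E) = O(H)·[P(E|H)/P(E|¬H)], hence O(H) = O(H|E)/LR.
Posterior odds = 0.375/(1−0.375) = 0.6000. LR = 0.76/0.11 = 6.9091.
Prior odds = 0.6000/6.9091 = 0.0868, so P(H) = 0.0868/(1+0.0868) ≈ 0.08.

P(H) = 0.08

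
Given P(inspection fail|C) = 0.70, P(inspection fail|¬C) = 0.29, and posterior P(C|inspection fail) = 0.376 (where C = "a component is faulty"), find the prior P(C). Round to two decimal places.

P(C) = 0.20

In odds form, posterior odds = prior odds × likelihood ratio, so prior odds = posterior odds ÷ LR.
Posterior odds = 0.376/(1−0.376) = 0.6026. LR = 0.70/0.29 = 2.4138.
Prior odds = 0.6026/2.4138 = 0.2496, so P(C) = 0.2496/(1+0.2496) ≈ 0.20.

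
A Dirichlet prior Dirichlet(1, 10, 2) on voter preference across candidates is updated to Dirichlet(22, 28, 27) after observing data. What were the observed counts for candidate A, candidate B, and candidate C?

counts (21, 18, 25)

For a Dirichlet(α) prior with multinomial counts c, the posterior is Dirichlet(α + c) componentwise.
Counts are posterior − prior componentwise: 22−1=21, 28−10=18, 27−2=25.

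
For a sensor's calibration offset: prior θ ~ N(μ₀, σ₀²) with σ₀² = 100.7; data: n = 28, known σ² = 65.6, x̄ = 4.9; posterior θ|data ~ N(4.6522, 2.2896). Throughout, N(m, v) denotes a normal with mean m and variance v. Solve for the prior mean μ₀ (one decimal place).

With known observation variance, the Normal–Normal posterior has precision τ_n = τ₀ + n/σ² and mean μ_n = (τ₀μ₀ + (n/σ²)x̄)/τ_n.
Here τ₀ = 1/100.7 = 0.009930 and τ_data = 28/65.6 = 0.426829, so τ_n = 0.436759.
Rearranging for μ₀: μ₀ = (μ_n·τ_n − τ_data·x̄)/τ₀ = (4.6522·0.436759 − 0.426829·4.9) / 0.009930 = -0.059572/0.009930 ≈ -6.0.

μ₀ = -6.0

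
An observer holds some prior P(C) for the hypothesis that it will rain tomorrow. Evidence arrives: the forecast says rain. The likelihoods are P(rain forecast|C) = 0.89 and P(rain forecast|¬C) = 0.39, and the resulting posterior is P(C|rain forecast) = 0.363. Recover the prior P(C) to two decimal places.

P(C) = 0.20

In odds form, posterior odds = prior odds × likelihood ratio, so prior odds = posterior odds ÷ LR.
Posterior odds = 0.363/(1−0.363) = 0.5699. LR = 0.89/0.39 = 2.2821.
Prior odds = 0.5699/2.2821 = 0.2497, so P(C) = 0.2497/(1+0.2497) ≈ 0.20.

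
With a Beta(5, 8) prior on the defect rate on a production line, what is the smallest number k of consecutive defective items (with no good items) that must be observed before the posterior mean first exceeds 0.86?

k = 45

After k defective items and 0 good items the posterior is Beta(5+k, 8), with mean (5+k)/(5+8+k).
Set (5+k)/(13+k) > 0.86 and solve: k > (0.86·13 − 5)/(1 − 0.86) = 44.143.
The smallest integer exceeding 44.143 is 45, and checking k=45: (50)/(58) = 0.8621 > 0.86.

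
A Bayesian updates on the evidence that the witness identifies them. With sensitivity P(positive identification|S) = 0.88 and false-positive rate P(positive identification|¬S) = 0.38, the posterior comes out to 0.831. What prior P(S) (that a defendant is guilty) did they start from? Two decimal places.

P(S) = 0.68

Bayes' rule in odds form gives O(S|E) = O(S)·[P(E|S)/P(E|¬S)], hence O(S) = O(S|E)/LR.
Posterior odds = 0.831/(1−0.831) = 4.9172. LR = 0.88/0.38 = 2.3158.
Prior odds = 4.9172/2.3158 = 2.1233, so P(S) = 2.1233/(1+2.1233) ≈ 0.68.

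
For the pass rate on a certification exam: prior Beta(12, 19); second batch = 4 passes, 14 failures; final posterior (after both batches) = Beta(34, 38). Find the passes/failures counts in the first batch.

18 passes and 5 failures

Because Beta–binomial updating is additive in the counts, the combined data contributed (α_post−α_prior, β_post−β_prior) successes and failures.
Total across both batches: 34−12=22 passes, 38−19=19 failures.
Subtract the second batch: 22−4=18 passes and 19−14=5 failures.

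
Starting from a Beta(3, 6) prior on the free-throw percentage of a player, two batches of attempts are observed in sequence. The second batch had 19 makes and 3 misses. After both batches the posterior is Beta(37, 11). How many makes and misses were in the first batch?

Sequential conjugate updates are equivalent to a single update on the pooled data, so total successes = posterior α − prior α and total failures = posterior β − prior β.
Total across both batches: 37−3=34 makes, 11−6=5 misses.
Subtract the second batch: 34−19=15 makes and 5−3=2 misses.

15 makes and 2 misses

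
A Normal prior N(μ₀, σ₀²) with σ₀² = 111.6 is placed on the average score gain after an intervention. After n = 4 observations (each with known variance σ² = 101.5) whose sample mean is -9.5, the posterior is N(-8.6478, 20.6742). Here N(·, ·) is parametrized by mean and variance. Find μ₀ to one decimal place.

μ₀ = -4.9

The posterior mean is a precision-weighted average: μ_n = (τ₀μ₀ + τ_data·x̄)/(τ₀+τ_data), with τ₀=1/σ₀² and τ_data=n/σ².
Here τ₀ = 1/111.6 = 0.008961 and τ_data = 4/101.5 = 0.039409, so τ_n = 0.048370.
Rearranging for μ₀: μ₀ = (μ_n·τ_n − τ_data·x̄)/τ₀ = (-8.6478·0.048370 − 0.039409·-9.5) / 0.008961 = -0.043909/0.008961 ≈ -4.9.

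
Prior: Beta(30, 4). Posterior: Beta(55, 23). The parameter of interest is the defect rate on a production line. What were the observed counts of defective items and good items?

25 defective items and 19 good items

Under Beta–binomial conjugacy the posterior parameters are (α+s, β+f).
Match parameters: s=55−30=25, f=23−4=19.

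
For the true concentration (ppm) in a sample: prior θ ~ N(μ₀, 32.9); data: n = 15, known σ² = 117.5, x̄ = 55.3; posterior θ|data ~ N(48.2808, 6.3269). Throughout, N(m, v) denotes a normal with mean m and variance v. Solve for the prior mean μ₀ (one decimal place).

The posterior mean is a precision-weighted average: μ_n = (τ₀μ₀ + τ_data·x̄)/(τ₀+τ_data), with τ₀=1/σ₀² and τ_data=n/σ².
Here τ₀ = 1/32.9 = 0.030395 and τ_data = 15/117.5 = 0.127660, so τ_n = 0.158055.
Rearranging for μ₀: μ₀ = (μ_n·τ_n − τ_data·x̄)/τ₀ = (48.2808·0.158055 − 0.127660·55.3) / 0.030395 = 0.571424/0.030395 ≈ 18.8.

μ₀ = 18.8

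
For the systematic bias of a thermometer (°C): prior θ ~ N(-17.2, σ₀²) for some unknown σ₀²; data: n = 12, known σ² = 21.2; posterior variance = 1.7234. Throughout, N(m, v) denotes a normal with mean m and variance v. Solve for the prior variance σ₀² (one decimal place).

Posterior precision equals prior precision plus data precision: 1/σ_n² = 1/σ₀² + n/σ².
So 1/σ₀² = 1/1.7234 − 12/21.2 = 0.580248 − 0.566038 = 0.014210.
Hence σ₀² = 1/0.014210 ≈ 70.4.

σ₀² = 70.4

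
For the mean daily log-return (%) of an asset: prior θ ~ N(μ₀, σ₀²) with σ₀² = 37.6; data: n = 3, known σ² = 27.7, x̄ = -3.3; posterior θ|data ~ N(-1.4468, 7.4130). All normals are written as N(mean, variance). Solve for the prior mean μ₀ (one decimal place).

μ₀ = 6.1

With known observation variance, the Normal–Normal posterior has precision τ_n = τ₀ + n/σ² and mean μ_n = (τ₀μ₀ + (n/σ²)x̄)/τ_n.
Here τ₀ = 1/37.6 = 0.026596 and τ_data = 3/27.7 = 0.108303, so τ_n = 0.134899.
Rearranging for μ₀: μ₀ = (μ_n·τ_n − τ_data·x̄)/τ₀ = (-1.4468·0.134899 − 0.108303·-3.3) / 0.026596 = 0.162228/0.026596 ≈ 6.1.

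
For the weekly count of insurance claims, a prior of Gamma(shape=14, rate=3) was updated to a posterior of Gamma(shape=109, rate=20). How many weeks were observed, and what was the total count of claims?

Gamma–Poisson conjugacy: posterior shape = α + Σxᵢ, posterior rate = β + n.
Matching: Σxᵢ = 109 − 14 = 95 and n = 20 − 3 = 17.

n = 17 weeks with total 95 claims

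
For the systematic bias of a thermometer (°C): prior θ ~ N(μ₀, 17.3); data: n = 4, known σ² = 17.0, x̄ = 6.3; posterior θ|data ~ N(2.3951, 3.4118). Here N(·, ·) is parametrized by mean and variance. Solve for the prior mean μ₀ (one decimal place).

μ₀ = -13.5

With known observation variance, the Normal–Normal posterior has precision τ_n = τ₀ + n/σ² and mean μ_n = (τ₀μ₀ + (n/σ²)x̄)/τ_n.
Here τ₀ = 1/17.3 = 0.057803 and τ_data = 4/17.0 = 0.235294, so τ_n = 0.293097.
Rearranging for μ₀: μ₀ = (μ_n·τ_n − τ_data·x̄)/τ₀ = (2.3951·0.293097 − 0.235294·6.3) / 0.057803 = -0.780356/0.057803 ≈ -13.5.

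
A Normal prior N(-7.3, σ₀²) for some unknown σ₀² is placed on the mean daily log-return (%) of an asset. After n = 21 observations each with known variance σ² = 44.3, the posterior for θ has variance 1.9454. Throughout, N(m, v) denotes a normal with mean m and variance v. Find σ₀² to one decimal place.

σ₀² = 25.0

Posterior precision equals prior precision plus data precision: 1/σ_n² = 1/σ₀² + n/σ².
So 1/σ₀² = 1/1.9454 − 21/44.3 = 0.514033 − 0.474041 = 0.039992.
Hence σ₀² = 1/0.039992 ≈ 25.0.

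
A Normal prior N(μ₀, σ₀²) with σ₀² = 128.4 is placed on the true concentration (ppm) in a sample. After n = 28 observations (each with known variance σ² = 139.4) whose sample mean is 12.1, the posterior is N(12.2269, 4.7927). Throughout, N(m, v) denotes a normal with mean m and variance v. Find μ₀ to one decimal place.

μ₀ = 15.5

With known observation variance, the Normal–Normal posterior has precision τ_n = τ₀ + n/σ² and mean μ_n = (τ₀μ₀ + (n/σ²)x̄)/τ_n.
Here τ₀ = 1/128.4 = 0.007788 and τ_data = 28/139.4 = 0.200861, so τ_n = 0.208649.
Rearranging for μ₀: μ₀ = (μ_n·τ_n − τ_data·x̄)/τ₀ = (12.2269·0.208649 − 0.200861·12.1) / 0.007788 = 0.120712/0.007788 ≈ 15.5.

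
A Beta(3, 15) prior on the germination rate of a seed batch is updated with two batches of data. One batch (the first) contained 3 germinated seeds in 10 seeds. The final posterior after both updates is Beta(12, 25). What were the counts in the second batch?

Sequential conjugate updates are equivalent to a single update on the pooled data, so total successes = posterior α − prior α and total failures = posterior β − prior β.
Total across both batches: 12−3=9 germinated seeds, 25−15=10 non-germinating seeds.
Subtract the first batch: 9−3=6 germinated seeds and 10−7=3 non-germinating seeds.

6 germinated seeds and 3 non-germinating seeds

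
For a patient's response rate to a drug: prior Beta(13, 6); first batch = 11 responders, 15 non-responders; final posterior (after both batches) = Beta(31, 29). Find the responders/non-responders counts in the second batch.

7 responders and 8 non-responders

Because Beta–binomial updating is additive in the counts, the combined data contributed (α_post−α_prior, β_post−β_prior) successes and failures.
Total across both batches: 31−13=18 responders, 29−6=23 non-responders.
Subtract the first batch: 18−11=7 responders and 23−15=8 non-responders.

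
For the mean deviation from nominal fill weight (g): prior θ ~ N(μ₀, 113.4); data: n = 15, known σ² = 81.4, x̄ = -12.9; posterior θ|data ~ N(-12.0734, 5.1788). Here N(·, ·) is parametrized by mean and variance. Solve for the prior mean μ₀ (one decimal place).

μ₀ = 5.2

The posterior mean is a precision-weighted average: μ_n = (τ₀μ₀ + τ_data·x̄)/(τ₀+τ_data), with τ₀=1/σ₀² and τ_data=n/σ².
Here τ₀ = 1/113.4 = 0.008818 and τ_data = 15/81.4 = 0.184275, so τ_n = 0.193093.
Rearranging for μ₀: μ₀ = (μ_n·τ_n − τ_data·x̄)/τ₀ = (-12.0734·0.193093 − 0.184275·-12.9) / 0.008818 = 0.045858/0.008818 ≈ 5.2.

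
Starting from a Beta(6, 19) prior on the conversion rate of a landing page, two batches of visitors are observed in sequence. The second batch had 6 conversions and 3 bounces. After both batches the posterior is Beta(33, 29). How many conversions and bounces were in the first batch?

21 conversions and 7 bounces

Because Beta–binomial updating is additive in the counts, the combined data contributed (α_post−α_prior, β_post−β_prior) successes and failures.
Total across both batches: 33−6=27 conversions, 29−19=10 bounces.
Subtract the second batch: 27−6=21 conversions and 10−3=7 bounces.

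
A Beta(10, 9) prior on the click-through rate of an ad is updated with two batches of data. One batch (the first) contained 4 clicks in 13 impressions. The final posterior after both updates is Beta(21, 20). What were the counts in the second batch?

Sequential conjugate updates are equivalent to a single update on the pooled data, so total successes = posterior α − prior α and total failures = posterior β − prior β.
Total across both batches: 21−10=11 clicks, 20−9=11 non-clicks.
Subtract the first batch: 11−4=7 clicks and 11−9=2 non-clicks.

7 clicks and 2 non-clicks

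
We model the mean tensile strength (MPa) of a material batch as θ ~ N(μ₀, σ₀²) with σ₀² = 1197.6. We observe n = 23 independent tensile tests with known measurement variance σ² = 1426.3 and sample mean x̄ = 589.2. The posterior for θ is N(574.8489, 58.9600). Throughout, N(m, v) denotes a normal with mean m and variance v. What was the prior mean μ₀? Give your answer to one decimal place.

μ₀ = 297.7

The posterior mean is a precision-weighted average: μ_n = (τ₀μ₀ + τ_data·x̄)/(τ₀+τ_data), with τ₀=1/σ₀² and τ_data=n/σ².
Here τ₀ = 1/1197.6 = 0.000835 and τ_data = 23/1426.3 = 0.016126, so τ_n = 0.016961.
Rearranging for μ₀: μ₀ = (μ_n·τ_n − τ_data·x̄)/τ₀ = (574.8489·0.016961 − 0.016126·589.2) / 0.000835 = 0.248573/0.000835 ≈ 297.7.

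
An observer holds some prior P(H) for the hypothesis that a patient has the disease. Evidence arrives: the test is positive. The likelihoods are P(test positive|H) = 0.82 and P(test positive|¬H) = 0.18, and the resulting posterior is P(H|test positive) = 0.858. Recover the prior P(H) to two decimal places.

In odds form, posterior odds = prior odds × likelihood ratio, so prior odds = posterior odds ÷ LR.
Posterior odds = 0.858/(1−0.858) = 6.0423. LR = 0.82/0.18 = 4.5556.
Prior odds = 6.0423/4.5556 = 1.3263, so P(H) = 1.3263/(1+1.3263) ≈ 0.57.

P(H) = 0.57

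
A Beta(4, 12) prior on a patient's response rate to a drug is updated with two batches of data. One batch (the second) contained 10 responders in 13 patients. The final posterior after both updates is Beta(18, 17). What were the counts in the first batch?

4 responders and 2 non-responders

Sequential conjugate updates are equivalent to a single update on the pooled data, so total successes = posterior α − prior α and total failures = posterior β − prior β.
Total across both batches: 18−4=14 responders, 17−12=5 non-responders.
Subtract the second batch: 14−10=4 responders and 5−3=2 non-responders.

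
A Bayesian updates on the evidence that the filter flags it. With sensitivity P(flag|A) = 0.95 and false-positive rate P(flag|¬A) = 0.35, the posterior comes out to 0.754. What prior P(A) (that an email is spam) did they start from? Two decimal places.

Bayes' rule in odds form gives O(A|E) = O(A)·[P(E|A)/P(E|¬A)], hence O(A) = O(A|E)/LR.
Posterior odds = 0.754/(1−0.754) = 3.0650. LR = 0.95/0.35 = 2.7143.
Prior odds = 3.0650/2.7143 = 1.1292, so P(A) = 1.1292/(1+1.1292) ≈ 0.53.

P(A) = 0.53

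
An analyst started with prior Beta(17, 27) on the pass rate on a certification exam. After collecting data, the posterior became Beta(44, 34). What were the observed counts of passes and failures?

Under Beta–binomial conjugacy the posterior parameters are (a+s, b+f).
Match parameters: s=44−17=27, f=34−27=7.

27 passes and 7 failures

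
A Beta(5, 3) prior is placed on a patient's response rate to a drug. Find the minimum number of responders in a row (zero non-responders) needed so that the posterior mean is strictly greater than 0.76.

k = 5

After k responders and 0 non-responders the posterior is Beta(5+k, 3), with mean (5+k)/(5+3+k).
Set (5+k)/(8+k) > 0.76 and solve: k > (0.76·8 − 5)/(1 − 0.76) = 4.500.
The smallest integer exceeding 4.500 is 5.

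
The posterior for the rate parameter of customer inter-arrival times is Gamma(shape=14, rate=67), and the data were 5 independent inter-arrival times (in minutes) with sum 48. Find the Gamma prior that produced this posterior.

For an exponential likelihood with a Gamma(α, β) prior on the rate, n observations with total T give posterior Gamma(α+n, β+T).
So α = 14 − 5 = 9 and β = 67 − 48 = 19.

Gamma(shape=9, rate=19)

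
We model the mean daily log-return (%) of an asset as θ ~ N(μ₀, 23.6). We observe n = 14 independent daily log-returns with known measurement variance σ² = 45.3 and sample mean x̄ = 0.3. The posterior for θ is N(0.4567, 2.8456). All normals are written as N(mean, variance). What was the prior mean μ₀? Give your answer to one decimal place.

μ₀ = 1.6

With known observation variance, the Normal–Normal posterior has precision τ_n = τ₀ + n/σ² and mean μ_n = (τ₀μ₀ + (n/σ²)x̄)/τ_n.
Here τ₀ = 1/23.6 = 0.042373 and τ_data = 14/45.3 = 0.309051, so τ_n = 0.351424.
Rearranging for μ₀: μ₀ = (μ_n·τ_n − τ_data·x̄)/τ₀ = (0.4567·0.351424 − 0.309051·0.3) / 0.042373 = 0.067780/0.042373 ≈ 1.6.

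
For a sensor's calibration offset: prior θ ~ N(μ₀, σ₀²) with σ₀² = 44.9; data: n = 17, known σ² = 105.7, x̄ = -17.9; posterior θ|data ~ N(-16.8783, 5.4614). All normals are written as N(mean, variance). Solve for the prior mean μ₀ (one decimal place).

The posterior mean is a precision-weighted average: μ_n = (τ₀μ₀ + τ_data·x̄)/(τ₀+τ_data), with τ₀=1/σ₀² and τ_data=n/σ².
Here τ₀ = 1/44.9 = 0.022272 and τ_data = 17/105.7 = 0.160833, so τ_n = 0.183105.
Rearranging for μ₀: μ₀ = (μ_n·τ_n − τ_data·x̄)/τ₀ = (-16.8783·0.183105 − 0.160833·-17.9) / 0.022272 = -0.211590/0.022272 ≈ -9.5.

μ₀ = -9.5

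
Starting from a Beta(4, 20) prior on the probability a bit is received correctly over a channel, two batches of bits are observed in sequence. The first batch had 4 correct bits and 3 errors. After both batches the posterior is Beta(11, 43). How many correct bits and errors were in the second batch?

3 correct bits and 20 errors

Because Beta–binomial updating is additive in the counts, the combined data contributed (α_post−α_prior, β_post−β_prior) successes and failures.
Total across both batches: 11−4=7 correct bits, 43−20=23 errors.
Subtract the first batch: 7−4=3 correct bits and 23−3=20 errors.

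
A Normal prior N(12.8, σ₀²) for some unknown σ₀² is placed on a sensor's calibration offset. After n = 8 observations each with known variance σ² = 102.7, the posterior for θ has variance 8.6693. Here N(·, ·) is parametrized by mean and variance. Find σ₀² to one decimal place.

For the Normal–Normal model with known σ², precisions add: τ_n = τ₀ + n/σ².
So 1/σ₀² = 1/8.6693 − 8/102.7 = 0.115350 − 0.077897 = 0.037453.
Hence σ₀² = 1/0.037453 ≈ 26.7.

σ₀² = 26.7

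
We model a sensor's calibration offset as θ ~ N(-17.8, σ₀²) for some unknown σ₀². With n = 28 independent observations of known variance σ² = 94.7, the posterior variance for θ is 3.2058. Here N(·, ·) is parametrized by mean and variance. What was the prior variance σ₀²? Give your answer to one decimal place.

σ₀² = 61.5

For the Normal–Normal model with known σ², precisions add: τ_n = τ₀ + n/σ².
So 1/σ₀² = 1/3.2058 − 28/94.7 = 0.311935 − 0.295671 = 0.016264.
Hence σ₀² = 1/0.016264 ≈ 61.5.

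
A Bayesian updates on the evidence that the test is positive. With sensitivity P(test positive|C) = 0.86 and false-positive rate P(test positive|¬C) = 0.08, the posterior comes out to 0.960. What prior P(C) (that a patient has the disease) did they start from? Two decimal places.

P(C) = 0.69

In odds form, posterior odds = prior odds × likelihood ratio, so prior odds = posterior odds ÷ LR.
Posterior odds = 0.960/(1−0.960) = 24.0000. LR = 0.86/0.08 = 10.7500.
Prior odds = 24.0000/10.7500 = 2.2326, so P(C) = 2.2326/(1+2.2326) ≈ 0.69.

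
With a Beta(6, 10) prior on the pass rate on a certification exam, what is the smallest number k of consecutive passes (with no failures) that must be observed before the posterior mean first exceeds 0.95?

k = 185

After k passes and 0 failures the posterior is Beta(6+k, 10), with mean (6+k)/(6+10+k).
Set (6+k)/(16+k) > 0.95 and solve: k > (0.95·16 − 6)/(1 − 0.95) = 184.000.
The smallest integer exceeding 184.000 is 185.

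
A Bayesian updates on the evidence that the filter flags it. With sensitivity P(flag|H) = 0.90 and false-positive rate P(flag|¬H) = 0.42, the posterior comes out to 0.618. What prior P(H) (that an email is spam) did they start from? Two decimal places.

Bayes' rule in odds form gives O(H|E) = O(H)·[P(E|H)/P(E|¬H)], hence O(H) = O(H|E)/LR.
Posterior odds = 0.618/(1−0.618) = 1.6178. LR = 0.90/0.42 = 2.1429.
Prior odds = 1.6178/2.1429 = 0.7550, so P(H) = 0.7550/(1+0.7550) ≈ 0.43.

P(H) = 0.43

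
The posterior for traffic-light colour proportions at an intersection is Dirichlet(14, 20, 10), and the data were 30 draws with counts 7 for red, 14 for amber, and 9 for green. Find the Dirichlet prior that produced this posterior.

For a Dirichlet(α) prior with multinomial counts c, the posterior is Dirichlet(α + c) componentwise.
Subtract each count from the matching posterior parameter: 14−7=7, 20−14=6, 10−9=1.

Dirichlet(7, 6, 1)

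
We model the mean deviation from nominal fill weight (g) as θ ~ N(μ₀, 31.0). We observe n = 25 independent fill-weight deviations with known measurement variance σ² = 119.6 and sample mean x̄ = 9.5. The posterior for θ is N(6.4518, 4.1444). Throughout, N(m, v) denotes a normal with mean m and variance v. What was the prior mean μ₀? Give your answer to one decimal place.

With known observation variance, the Normal–Normal posterior has precision τ_n = τ₀ + n/σ² and mean μ_n = (τ₀μ₀ + (n/σ²)x̄)/τ_n.
Here τ₀ = 1/31.0 = 0.032258 and τ_data = 25/119.6 = 0.209030, so τ_n = 0.241288.
Rearranging for μ₀: μ₀ = (μ_n·τ_n − τ_data·x̄)/τ₀ = (6.4518·0.241288 − 0.209030·9.5) / 0.032258 = -0.429043/0.032258 ≈ -13.3.

μ₀ = -13.3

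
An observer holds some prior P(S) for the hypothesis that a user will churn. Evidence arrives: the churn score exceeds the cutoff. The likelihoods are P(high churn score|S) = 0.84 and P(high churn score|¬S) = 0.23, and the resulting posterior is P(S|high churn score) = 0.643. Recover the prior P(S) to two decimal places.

In odds form, posterior odds = prior odds × likelihood ratio, so prior odds = posterior odds ÷ LR.
Posterior odds = 0.643/(1−0.643) = 1.8011. LR = 0.84/0.23 = 3.6522.
Prior odds = 1.8011/3.6522 = 0.4932, so P(S) = 0.4932/(1+0.4932) ≈ 0.33.

P(S) = 0.33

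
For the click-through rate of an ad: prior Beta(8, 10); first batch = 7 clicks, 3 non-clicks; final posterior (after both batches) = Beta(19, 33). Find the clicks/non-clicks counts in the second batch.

4 clicks and 20 non-clicks

Because Beta–binomial updating is additive in the counts, the combined data contributed (α_post−α_prior, β_post−β_prior) successes and failures.
Total across both batches: 19−8=11 clicks, 33−10=23 non-clicks.
Subtract the first batch: 11−7=4 clicks and 23−3=20 non-clicks.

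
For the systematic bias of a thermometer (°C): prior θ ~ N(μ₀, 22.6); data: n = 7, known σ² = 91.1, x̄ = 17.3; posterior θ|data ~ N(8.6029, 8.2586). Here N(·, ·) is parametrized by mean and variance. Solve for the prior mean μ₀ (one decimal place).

With known observation variance, the Normal–Normal posterior has precision τ_n = τ₀ + n/σ² and mean μ_n = (τ₀μ₀ + (n/σ²)x̄)/τ_n.
Here τ₀ = 1/22.6 = 0.044248 and τ_data = 7/91.1 = 0.076839, so τ_n = 0.121087.
Rearranging for μ₀: μ₀ = (μ_n·τ_n − τ_data·x̄)/τ₀ = (8.6029·0.121087 − 0.076839·17.3) / 0.044248 = -0.287615/0.044248 ≈ -6.5.

μ₀ = -6.5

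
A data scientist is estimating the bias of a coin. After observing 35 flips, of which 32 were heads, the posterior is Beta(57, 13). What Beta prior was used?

Beta(25, 10)

Beta is conjugate to the binomial likelihood: posterior = Beta(a+s, b+f).
So a = 57 − 32 = 25 and b = 13 − 3 = 10.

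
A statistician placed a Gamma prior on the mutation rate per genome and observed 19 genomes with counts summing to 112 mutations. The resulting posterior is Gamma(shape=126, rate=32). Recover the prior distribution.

A Gamma(α, β) prior (rate parametrization) on a Poisson rate with n observations summing to S gives posterior Gamma(α+S, β+n).
So α = 126 − 112 = 14 and β = 32 − 19 = 13.

Gamma(shape=14, rate=13)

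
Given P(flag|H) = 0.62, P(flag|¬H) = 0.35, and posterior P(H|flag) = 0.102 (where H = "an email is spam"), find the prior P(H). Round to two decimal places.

P(H) = 0.06

In odds form, posterior odds = prior odds × likelihood ratio, so prior odds = posterior odds ÷ LR.
Posterior odds = 0.102/(1−0.102) = 0.1136. LR = 0.62/0.35 = 1.7714.
Prior odds = 0.1136/1.7714 = 0.0641, so P(H) = 0.0641/(1+0.0641) ≈ 0.06.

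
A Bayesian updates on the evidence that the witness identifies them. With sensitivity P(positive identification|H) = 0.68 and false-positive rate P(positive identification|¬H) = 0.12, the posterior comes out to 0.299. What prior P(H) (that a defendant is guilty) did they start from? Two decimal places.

Bayes' rule in odds form gives O(H|E) = O(H)·[P(E|H)/P(E|¬H)], hence O(H) = O(H|E)/LR.
Posterior odds = 0.299/(1−0.299) = 0.4265. LR = 0.68/0.12 = 5.6667.
Prior odds = 0.4265/5.6667 = 0.0753, so P(H) = 0.0753/(1+0.0753) ≈ 0.07.

P(H) = 0.07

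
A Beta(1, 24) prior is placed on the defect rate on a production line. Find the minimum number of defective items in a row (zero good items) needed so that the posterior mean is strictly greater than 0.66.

k = 46

After k defective items and 0 good items the posterior is Beta(1+k, 24), with mean (1+k)/(1+24+k).
Set (1+k)/(25+k) > 0.66 and solve: k > (0.66·25 − 1)/(1 − 0.66) = 45.588.
The smallest integer exceeding 45.588 is 46, and checking k=46: (47)/(71) = 0.6620 > 0.66.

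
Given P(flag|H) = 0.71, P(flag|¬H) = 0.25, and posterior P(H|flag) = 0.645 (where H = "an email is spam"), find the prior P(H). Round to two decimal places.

P(H) = 0.39

Bayes' rule in odds form gives O(H|E) = O(H)·[P(E|H)/P(E|¬H)], hence O(H) = O(H|E)/LR.
Posterior odds = 0.645/(1−0.645) = 1.8169. LR = 0.71/0.25 = 2.8400.
Prior odds = 1.8169/2.8400 = 0.6398, so P(H) = 0.6398/(1+0.6398) ≈ 0.39.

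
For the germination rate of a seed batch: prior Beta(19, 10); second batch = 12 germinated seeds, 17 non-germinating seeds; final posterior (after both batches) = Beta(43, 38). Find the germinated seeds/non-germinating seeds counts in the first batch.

12 germinated seeds and 11 non-germinating seeds

Because Beta–binomial updating is additive in the counts, the combined data contributed (α_post−α_prior, β_post−β_prior) successes and failures.
Total across both batches: 43−19=24 germinated seeds, 38−10=28 non-germinating seeds.
Subtract the second batch: 24−12=12 germinated seeds and 28−17=11 non-germinating seeds.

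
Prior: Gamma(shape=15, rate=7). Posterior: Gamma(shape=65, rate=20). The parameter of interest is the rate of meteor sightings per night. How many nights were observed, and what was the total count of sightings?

n = 13 nights with total 50 sightings

Gamma–Poisson conjugacy: posterior shape = α + Σxᵢ, posterior rate = β + n.
Matching: Σxᵢ = 65 − 15 = 50 and n = 20 − 7 = 13.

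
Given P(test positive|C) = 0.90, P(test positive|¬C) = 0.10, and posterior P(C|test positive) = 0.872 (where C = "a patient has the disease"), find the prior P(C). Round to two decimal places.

P(C) = 0.43

Bayes' rule in odds form gives O(C|E) = O(C)·[P(E|C)/P(E|¬C)], hence O(C) = O(C|E)/LR.
Posterior odds = 0.872/(1−0.872) = 6.8125. LR = 0.90/0.10 = 9.0000.
Prior odds = 6.8125/9.0000 = 0.7569, so P(C) = 0.7569/(1+0.7569) ≈ 0.43.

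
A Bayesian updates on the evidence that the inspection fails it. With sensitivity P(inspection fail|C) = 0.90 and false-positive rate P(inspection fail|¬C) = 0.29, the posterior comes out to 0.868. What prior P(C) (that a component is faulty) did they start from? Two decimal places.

In odds form, posterior odds = prior odds × likelihood ratio, so prior odds = posterior odds ÷ LR.
Posterior odds = 0.868/(1−0.868) = 6.5758. LR = 0.90/0.29 = 3.1034.
Prior odds = 6.5758/3.1034 = 2.1189, so P(C) = 2.1189/(1+2.1189) ≈ 0.68.

P(C) = 0.68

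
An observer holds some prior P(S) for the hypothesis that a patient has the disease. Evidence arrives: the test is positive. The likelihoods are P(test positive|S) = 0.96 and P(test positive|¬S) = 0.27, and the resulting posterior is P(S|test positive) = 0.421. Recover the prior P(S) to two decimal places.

P(S) = 0.17

In odds form, posterior odds = prior odds × likelihood ratio, so prior odds = posterior odds ÷ LR.
Posterior odds = 0.421/(1−0.421) = 0.7271. LR = 0.96/0.27 = 3.5556.
Prior odds = 0.7271/3.5556 = 0.2045, so P(S) = 0.2045/(1+0.2045) ≈ 0.17.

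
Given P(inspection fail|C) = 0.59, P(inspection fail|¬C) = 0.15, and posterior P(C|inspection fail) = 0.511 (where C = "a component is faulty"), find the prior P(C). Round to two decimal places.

P(C) = 0.21

In odds form, posterior odds = prior odds × likelihood ratio, so prior odds = posterior odds ÷ LR.
Posterior odds = 0.511/(1−0.511) = 1.0450. LR = 0.59/0.15 = 3.9333.
Prior odds = 1.0450/3.9333 = 0.2657, so P(C) = 0.2657/(1+0.2657) ≈ 0.21.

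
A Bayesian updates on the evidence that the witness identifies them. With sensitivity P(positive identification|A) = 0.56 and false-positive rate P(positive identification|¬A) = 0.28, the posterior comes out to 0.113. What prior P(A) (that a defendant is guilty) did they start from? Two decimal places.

P(A) = 0.06

Bayes' rule in odds form gives O(A|E) = O(A)·[P(E|A)/P(E|¬A)], hence O(A) = O(A|E)/LR.
Posterior odds = 0.113/(1−0.113) = 0.1274. LR = 0.56/0.28 = 2.0000.
Prior odds = 0.1274/2.0000 = 0.0637, so P(A) = 0.0637/(1+0.0637) ≈ 0.06.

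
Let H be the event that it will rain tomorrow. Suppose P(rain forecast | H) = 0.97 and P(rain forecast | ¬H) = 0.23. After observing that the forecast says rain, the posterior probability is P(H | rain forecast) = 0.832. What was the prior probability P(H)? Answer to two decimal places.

P(H) = 0.54

Bayes' rule in odds form gives O(H|E) = O(H)·[P(E|H)/P(E|¬H)], hence O(H) = O(H|E)/LR.
Posterior odds = 0.832/(1−0.832) = 4.9524. LR = 0.97/0.23 = 4.2174.
Prior odds = 4.9524/4.2174 = 1.1743, so P(H) = 1.1743/(1+1.1743) ≈ 0.54.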